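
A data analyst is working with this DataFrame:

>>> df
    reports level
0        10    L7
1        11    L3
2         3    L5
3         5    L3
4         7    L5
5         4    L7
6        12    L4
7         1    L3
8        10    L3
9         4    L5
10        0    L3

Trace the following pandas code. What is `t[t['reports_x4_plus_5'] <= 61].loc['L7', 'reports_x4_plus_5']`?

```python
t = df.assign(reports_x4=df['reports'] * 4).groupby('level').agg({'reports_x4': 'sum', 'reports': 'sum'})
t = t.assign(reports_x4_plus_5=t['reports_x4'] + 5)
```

61

add column reports_x4 = df['reports'] * 4:
    reports level  reports_x4
0        10    L7          40
1        11    L3          44
2         3    L5          12
3         5    L3          20
4         7    L5          28
5         4    L7          16
6        12    L4          48
7         1    L3           4
8        10    L3          40
9         4    L5          16
10        0    L3           0
group by level: sum(reports_x4), sum(reports):
       reports_x4  reports
level                     
L3            108       27
L4             48       12
L5             56       14
L7             56       14
add column reports_x4_plus_5 = t['reports_x4'] + 5:
       reports_x4  reports  reports_x4_plus_5
level                                        
L3            108       27                113
L4             48       12                 53
L5             56       14                 61
L7             56       14                 61
filter rows where reports_x4_plus_5 <= 61:
       reports_x4  reports  reports_x4_plus_5
level                                        
L4             48       12                 53
L5             56       14                 61
L7             56       14                 61
So loc['L7', 'reports_x4_plus_5'] = 61.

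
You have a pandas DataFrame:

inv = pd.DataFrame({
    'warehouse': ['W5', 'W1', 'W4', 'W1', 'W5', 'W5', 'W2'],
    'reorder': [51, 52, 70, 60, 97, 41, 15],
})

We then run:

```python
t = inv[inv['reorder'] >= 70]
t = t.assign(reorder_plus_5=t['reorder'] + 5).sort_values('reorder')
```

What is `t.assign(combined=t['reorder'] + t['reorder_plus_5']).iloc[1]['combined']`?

filter rows where reorder >= 70:
  warehouse  reorder
2        W4       70
4        W5       97
add column reorder_plus_5 = t['reorder'] + 5:
  warehouse  reorder  reorder_plus_5
2        W4       70              75
4        W5       97             102
sort by reorder:
  warehouse  reorder  reorder_plus_5
2        W4       70              75
4        W5       97             102
add column combined = t['reorder'] + t['reorder_plus_5']:
  warehouse  reorder  reorder_plus_5  combined
2        W4       70              75       145
4        W5       97             102       199
Then the value at position 1, column 'combined': 199

199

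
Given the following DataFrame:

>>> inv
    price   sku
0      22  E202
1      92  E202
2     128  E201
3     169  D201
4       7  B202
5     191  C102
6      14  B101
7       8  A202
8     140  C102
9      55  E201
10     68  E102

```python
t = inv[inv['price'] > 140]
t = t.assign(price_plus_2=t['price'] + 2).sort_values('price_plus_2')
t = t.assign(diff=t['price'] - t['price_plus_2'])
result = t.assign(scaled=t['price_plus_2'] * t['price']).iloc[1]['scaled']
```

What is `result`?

36863

filter rows where price > 140:
   price   sku
3    169  D201
5    191  C102
add column price_plus_2 = t['price'] + 2:
   price   sku  price_plus_2
3    169  D201           171
5    191  C102           193
sort by price_plus_2:
   price   sku  price_plus_2
3    169  D201           171
5    191  C102           193
add column diff = t['price'] - t['price_plus_2']:
   price   sku  price_plus_2  diff
3    169  D201           171    -2
5    191  C102           193    -2
add column scaled = t['price_plus_2'] * t['price']:
   price   sku  price_plus_2  diff  scaled
3    169  D201           171    -2   28899
5    191  C102           193    -2   36863
value at position 1, column 'scaled' → 36863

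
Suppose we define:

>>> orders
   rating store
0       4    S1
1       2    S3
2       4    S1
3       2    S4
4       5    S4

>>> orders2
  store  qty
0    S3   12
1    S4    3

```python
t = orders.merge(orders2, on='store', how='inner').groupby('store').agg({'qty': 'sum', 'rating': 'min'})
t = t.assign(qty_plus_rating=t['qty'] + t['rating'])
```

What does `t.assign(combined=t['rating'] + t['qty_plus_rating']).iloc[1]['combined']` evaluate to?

10

merge on 'store' (how='inner') → 3 rows:
   rating store  qty
0       2    S3   12
1       2    S4    3
2       5    S4    3
group by store: sum(qty), min(rating):
       qty  rating
store             
S3      12       2
S4       6       2
add column qty_plus_rating = t['qty'] + t['rating']:
       qty  rating  qty_plus_rating
store                              
S3      12       2               14
S4       6       2                8
add column combined = t['rating'] + t['qty_plus_rating']:
       qty  rating  qty_plus_rating  combined
store                                        
S3      12       2               14        16
S4       6       2                8        10
value at position 1, column 'combined' → 10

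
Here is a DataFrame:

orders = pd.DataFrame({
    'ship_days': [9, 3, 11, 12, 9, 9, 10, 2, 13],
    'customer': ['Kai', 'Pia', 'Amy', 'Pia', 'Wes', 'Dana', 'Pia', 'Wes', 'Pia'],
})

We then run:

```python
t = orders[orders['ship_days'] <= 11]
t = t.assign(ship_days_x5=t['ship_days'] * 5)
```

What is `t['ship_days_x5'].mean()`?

37.8571428571

filter rows where ship_days <= 11:
   ship_days customer
0          9      Kai
1          3      Pia
2         11      Amy
4          9      Wes
5          9     Dana
6         10      Pia
7          2      Wes
add column ship_days_x5 = t['ship_days'] * 5:
   ship_days customer  ship_days_x5
0          9      Kai            45
1          3      Pia            15
2         11      Amy            55
4          9      Wes            45
5          9     Dana            45
6         10      Pia            50
7          2      Wes            10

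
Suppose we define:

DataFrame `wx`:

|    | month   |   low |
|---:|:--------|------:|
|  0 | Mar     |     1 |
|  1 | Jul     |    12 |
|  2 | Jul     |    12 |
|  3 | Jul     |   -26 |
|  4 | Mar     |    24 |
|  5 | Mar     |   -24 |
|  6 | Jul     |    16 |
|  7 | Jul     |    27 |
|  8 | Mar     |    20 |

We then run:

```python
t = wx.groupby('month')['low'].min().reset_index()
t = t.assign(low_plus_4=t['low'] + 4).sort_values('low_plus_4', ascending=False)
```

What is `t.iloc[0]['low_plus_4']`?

-20

group by month, min of low:
month
Jul   -26
Mar   -24
Name: low, dtype: int64
reset_index():
  month  low
0   Jul  -26
1   Mar  -24
add column low_plus_4 = t['low'] + 4:
  month  low  low_plus_4
0   Jul  -26         -22
1   Mar  -24         -20
sort by low_plus_4 descending:
  month  low  low_plus_4
1   Mar  -24         -20
0   Jul  -26         -22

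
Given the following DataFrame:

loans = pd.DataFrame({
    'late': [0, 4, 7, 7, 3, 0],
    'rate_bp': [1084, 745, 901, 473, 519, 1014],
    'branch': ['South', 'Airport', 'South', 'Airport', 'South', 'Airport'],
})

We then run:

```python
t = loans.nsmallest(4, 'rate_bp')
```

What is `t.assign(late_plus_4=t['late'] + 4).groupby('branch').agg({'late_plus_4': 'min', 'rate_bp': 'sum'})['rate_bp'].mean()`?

take 4 rows with smallest rate_bp:
   late  rate_bp   branch
3     7      473  Airport
4     3      519    South
1     4      745  Airport
2     7      901    South
add column late_plus_4 = t['late'] + 4:
   late  rate_bp   branch  late_plus_4
3     7      473  Airport           11
4     3      519    South            7
1     4      745  Airport            8
2     7      901    South           11
group by branch: min(late_plus_4), sum(rate_bp):
         late_plus_4  rate_bp
branch                       
Airport            8     1218
South              7     1420
The mean of column 'rate_bp' is 1319.0.

1319.0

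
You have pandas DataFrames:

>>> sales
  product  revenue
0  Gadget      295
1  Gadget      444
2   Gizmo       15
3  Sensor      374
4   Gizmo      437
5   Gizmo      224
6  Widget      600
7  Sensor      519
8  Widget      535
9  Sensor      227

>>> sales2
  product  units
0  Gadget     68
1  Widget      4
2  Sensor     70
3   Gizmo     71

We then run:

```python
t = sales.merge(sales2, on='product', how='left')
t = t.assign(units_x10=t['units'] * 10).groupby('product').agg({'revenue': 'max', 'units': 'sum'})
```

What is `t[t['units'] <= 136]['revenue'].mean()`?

522.0

merge on 'product' (how='left') → 10 rows:
  product  revenue  units
0  Gadget      295     68
1  Gadget      444     68
2   Gizmo       15     71
3  Sensor      374     70
4   Gizmo      437     71
5   Gizmo      224     71
6  Widget      600      4
7  Sensor      519     70
8  Widget      535      4
9  Sensor      227     70
add column units_x10 = t['units'] * 10:
  product  revenue  units  units_x10
0  Gadget      295     68        680
1  Gadget      444     68        680
2   Gizmo       15     71        710
3  Sensor      374     70        700
4   Gizmo      437     71        710
5   Gizmo      224     71        710
6  Widget      600      4         40
7  Sensor      519     70        700
8  Widget      535      4         40
9  Sensor      227     70        700
group by product: max(revenue), sum(units):
         revenue  units
product                
Gadget       444    136
Gizmo        437    213
Sensor       519    210
Widget       600      8
filter rows where units <= 136:
         revenue  units
product                
Gadget       444    136
Widget       600      8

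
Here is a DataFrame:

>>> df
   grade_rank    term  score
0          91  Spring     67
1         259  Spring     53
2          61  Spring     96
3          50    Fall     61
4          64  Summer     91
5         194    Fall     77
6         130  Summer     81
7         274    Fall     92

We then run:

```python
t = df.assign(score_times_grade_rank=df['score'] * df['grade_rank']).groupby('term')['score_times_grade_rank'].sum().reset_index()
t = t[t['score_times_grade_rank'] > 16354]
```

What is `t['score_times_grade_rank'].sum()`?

add column score_times_grade_rank = df['score'] * df['grade_rank']:
   grade_rank    term  score  score_times_grade_rank
0          91  Spring     67                    6097
1         259  Spring     53                   13727
2          61  Spring     96                    5856
3          50    Fall     61                    3050
4          64  Summer     91                    5824
5         194    Fall     77                   14938
6         130  Summer     81                   10530
7         274    Fall     92                   25208
group by term, sum of score_times_grade_rank:
term
Fall      43196
Spring    25680
Summer    16354
Name: score_times_grade_rank, dtype: int64
reset_index():
     term  score_times_grade_rank
0    Fall                   43196
1  Spring                   25680
2  Summer                   16354
filter rows where score_times_grade_rank > 16354:
     term  score_times_grade_rank
0    Fall                   43196
1  Spring                   25680
So sum() = 68876.

68876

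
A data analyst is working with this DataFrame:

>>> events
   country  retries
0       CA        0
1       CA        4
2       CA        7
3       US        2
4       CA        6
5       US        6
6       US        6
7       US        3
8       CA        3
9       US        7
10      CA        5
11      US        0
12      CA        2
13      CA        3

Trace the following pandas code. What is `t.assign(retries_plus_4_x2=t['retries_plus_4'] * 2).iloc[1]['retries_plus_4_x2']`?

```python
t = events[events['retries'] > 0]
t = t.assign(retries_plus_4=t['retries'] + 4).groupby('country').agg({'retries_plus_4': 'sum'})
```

filter rows where retries > 0:
   country  retries
1       CA        4
2       CA        7
3       US        2
4       CA        6
5       US        6
6       US        6
7       US        3
8       CA        3
9       US        7
10      CA        5
12      CA        2
13      CA        3
add column retries_plus_4 = t['retries'] + 4:
   country  retries  retries_plus_4
1       CA        4               8
2       CA        7              11
3       US        2               6
4       CA        6              10
5       US        6              10
6       US        6              10
7       US        3               7
8       CA        3               7
9       US        7              11
10      CA        5               9
12      CA        2               6
13      CA        3               7
group by country, sum of retries_plus_4:
         retries_plus_4
country                
CA                   58
US                   44
add column retries_plus_4_x2 = t['retries_plus_4'] * 2:
         retries_plus_4  retries_plus_4_x2
country                                   
CA                   58                116
US                   44                 88

88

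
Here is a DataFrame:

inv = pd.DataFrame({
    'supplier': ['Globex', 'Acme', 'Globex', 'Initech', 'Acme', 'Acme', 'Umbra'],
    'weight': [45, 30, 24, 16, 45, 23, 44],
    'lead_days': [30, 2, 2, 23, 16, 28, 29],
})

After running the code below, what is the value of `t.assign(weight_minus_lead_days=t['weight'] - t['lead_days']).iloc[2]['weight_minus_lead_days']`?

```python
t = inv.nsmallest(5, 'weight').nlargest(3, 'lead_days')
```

take 5 rows with smallest weight:
  supplier  weight  lead_days
3  Initech      16         23
5     Acme      23         28
2   Globex      24          2
1     Acme      30          2
6    Umbra      44         29
take 3 rows with largest lead_days:
  supplier  weight  lead_days
6    Umbra      44         29
5     Acme      23         28
3  Initech      16         23
add column weight_minus_lead_days = t['weight'] - t['lead_days']:
  supplier  weight  lead_days  weight_minus_lead_days
6    Umbra      44         29                      15
5     Acme      23         28                      -5
3  Initech      16         23                      -7
Then the value at position 2, column 'weight_minus_lead_days': -7

-7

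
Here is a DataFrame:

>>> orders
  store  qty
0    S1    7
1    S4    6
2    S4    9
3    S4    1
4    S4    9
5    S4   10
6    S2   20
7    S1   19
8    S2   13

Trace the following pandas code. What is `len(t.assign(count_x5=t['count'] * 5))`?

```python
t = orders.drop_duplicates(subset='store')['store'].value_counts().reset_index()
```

3

drop duplicate store (keep=first):
  store  qty
0    S1    7
1    S4    6
6    S2   20
value_counts of store:
store
S1    1
S4    1
S2    1
Name: count, dtype: int64
reset_index():
  store  count
0    S1      1
1    S4      1
2    S2      1
add column count_x5 = t['count'] * 5:
  store  count  count_x5
0    S1      1         5
1    S4      1         5
2    S2      1         5
Finally, number of rows = 3.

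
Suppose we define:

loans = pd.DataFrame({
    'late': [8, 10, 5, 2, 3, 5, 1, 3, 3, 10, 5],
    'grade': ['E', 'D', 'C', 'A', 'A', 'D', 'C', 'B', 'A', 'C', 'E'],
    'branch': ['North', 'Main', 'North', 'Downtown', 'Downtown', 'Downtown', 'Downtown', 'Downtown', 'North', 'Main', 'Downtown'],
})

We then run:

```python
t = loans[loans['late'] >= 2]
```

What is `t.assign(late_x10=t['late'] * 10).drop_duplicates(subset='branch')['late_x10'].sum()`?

filter rows where late >= 2:
    late grade    branch
0      8     E     North
1     10     D      Main
2      5     C     North
3      2     A  Downtown
4      3     A  Downtown
5      5     D  Downtown
7      3     B  Downtown
8      3     A     North
9     10     C      Main
10     5     E  Downtown
add column late_x10 = t['late'] * 10:
    late grade    branch  late_x10
0      8     E     North        80
1     10     D      Main       100
2      5     C     North        50
3      2     A  Downtown        20
4      3     A  Downtown        30
5      5     D  Downtown        50
7      3     B  Downtown        30
8      3     A     North        30
9     10     C      Main       100
10     5     E  Downtown        50
drop duplicate branch (keep=first):
   late grade    branch  late_x10
0     8     E     North        80
1    10     D      Main       100
3     2     A  Downtown        20

200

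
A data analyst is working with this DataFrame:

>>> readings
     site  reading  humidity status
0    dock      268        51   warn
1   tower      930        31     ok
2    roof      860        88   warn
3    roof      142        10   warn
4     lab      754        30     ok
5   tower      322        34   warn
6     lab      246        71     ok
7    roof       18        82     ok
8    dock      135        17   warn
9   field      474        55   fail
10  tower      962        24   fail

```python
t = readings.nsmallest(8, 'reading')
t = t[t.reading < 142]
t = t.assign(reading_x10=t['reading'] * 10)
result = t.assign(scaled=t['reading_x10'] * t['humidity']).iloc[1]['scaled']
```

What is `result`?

22950

take 8 rows with smallest reading:
    site  reading  humidity status
7   roof       18        82     ok
8   dock      135        17   warn
3   roof      142        10   warn
6    lab      246        71     ok
0   dock      268        51   warn
5  tower      322        34   warn
9  field      474        55   fail
4    lab      754        30     ok
filter rows where reading < 142:
   site  reading  humidity status
7  roof       18        82     ok
8  dock      135        17   warn
add column reading_x10 = t['reading'] * 10:
   site  reading  humidity status  reading_x10
7  roof       18        82     ok          180
8  dock      135        17   warn         1350
add column scaled = t['reading_x10'] * t['humidity']:
   site  reading  humidity status  reading_x10  scaled
7  roof       18        82     ok          180   14760
8  dock      135        17   warn         1350   22950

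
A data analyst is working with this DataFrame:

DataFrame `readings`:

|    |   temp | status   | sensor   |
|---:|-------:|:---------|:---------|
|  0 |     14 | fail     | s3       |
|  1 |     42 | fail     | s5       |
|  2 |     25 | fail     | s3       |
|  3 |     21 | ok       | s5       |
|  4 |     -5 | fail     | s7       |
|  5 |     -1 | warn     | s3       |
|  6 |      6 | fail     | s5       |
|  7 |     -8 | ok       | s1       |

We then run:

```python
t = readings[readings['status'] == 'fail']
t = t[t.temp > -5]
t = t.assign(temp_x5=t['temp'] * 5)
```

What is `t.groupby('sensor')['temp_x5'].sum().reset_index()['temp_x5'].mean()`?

217.5

filter rows where status == 'fail':
   temp status sensor
0    14   fail     s3
1    42   fail     s5
2    25   fail     s3
4    -5   fail     s7
6     6   fail     s5
filter rows where temp > -5:
   temp status sensor
0    14   fail     s3
1    42   fail     s5
2    25   fail     s3
6     6   fail     s5
add column temp_x5 = t['temp'] * 5:
   temp status sensor  temp_x5
0    14   fail     s3       70
1    42   fail     s5      210
2    25   fail     s3      125
6     6   fail     s5       30
group by sensor, sum of temp_x5:
sensor
s3    195
s5    240
Name: temp_x5, dtype: int64
reset_index():
  sensor  temp_x5
0     s3      195
1     s5      240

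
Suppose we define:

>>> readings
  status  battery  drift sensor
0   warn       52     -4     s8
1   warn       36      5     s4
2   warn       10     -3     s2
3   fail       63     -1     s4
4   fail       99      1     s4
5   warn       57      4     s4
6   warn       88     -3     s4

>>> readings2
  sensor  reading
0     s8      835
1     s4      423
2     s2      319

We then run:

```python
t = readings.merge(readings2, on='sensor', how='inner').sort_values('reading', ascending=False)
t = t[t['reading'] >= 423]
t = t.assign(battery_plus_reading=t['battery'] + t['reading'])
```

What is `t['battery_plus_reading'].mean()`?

557.5

merge on 'sensor' (how='inner') → 7 rows:
  status  battery  drift sensor  reading
0   warn       52     -4     s8      835
1   warn       36      5     s4      423
2   warn       10     -3     s2      319
3   fail       63     -1     s4      423
4   fail       99      1     s4      423
5   warn       57      4     s4      423
6   warn       88     -3     s4      423
sort by reading descending:
  status  battery  drift sensor  reading
0   warn       52     -4     s8      835
1   warn       36      5     s4      423
3   fail       63     -1     s4      423
4   fail       99      1     s4      423
5   warn       57      4     s4      423
6   warn       88     -3     s4      423
2   warn       10     -3     s2      319
filter rows where reading >= 423:
  status  battery  drift sensor  reading
0   warn       52     -4     s8      835
1   warn       36      5     s4      423
3   fail       63     -1     s4      423
4   fail       99      1     s4      423
5   warn       57      4     s4      423
6   warn       88     -3     s4      423
add column battery_plus_reading = t['battery'] + t['reading']:
  status  battery  drift sensor  reading  battery_plus_reading
0   warn       52     -4     s8      835                   887
1   warn       36      5     s4      423                   459
3   fail       63     -1     s4      423                   486
4   fail       99      1     s4      423                   522
5   warn       57      4     s4      423                   480
6   warn       88     -3     s4      423                   511
So mean() = 557.5.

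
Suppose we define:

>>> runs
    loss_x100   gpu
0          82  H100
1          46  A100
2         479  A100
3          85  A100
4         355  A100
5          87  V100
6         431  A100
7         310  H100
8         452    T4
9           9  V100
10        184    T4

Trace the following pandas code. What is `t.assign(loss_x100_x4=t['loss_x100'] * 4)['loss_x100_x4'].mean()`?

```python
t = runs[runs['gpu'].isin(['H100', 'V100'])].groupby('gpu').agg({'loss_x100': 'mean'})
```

filter rows where gpu in ['H100', 'V100']:
   loss_x100   gpu
0         82  H100
5         87  V100
7        310  H100
9          9  V100
group by gpu, mean of loss_x100:
      loss_x100
gpu            
H100      196.0
V100       48.0
add column loss_x100_x4 = t['loss_x100'] * 4:
      loss_x100  loss_x100_x4
gpu                          
H100      196.0         784.0
V100       48.0         192.0
So mean() = 488.0.

488.0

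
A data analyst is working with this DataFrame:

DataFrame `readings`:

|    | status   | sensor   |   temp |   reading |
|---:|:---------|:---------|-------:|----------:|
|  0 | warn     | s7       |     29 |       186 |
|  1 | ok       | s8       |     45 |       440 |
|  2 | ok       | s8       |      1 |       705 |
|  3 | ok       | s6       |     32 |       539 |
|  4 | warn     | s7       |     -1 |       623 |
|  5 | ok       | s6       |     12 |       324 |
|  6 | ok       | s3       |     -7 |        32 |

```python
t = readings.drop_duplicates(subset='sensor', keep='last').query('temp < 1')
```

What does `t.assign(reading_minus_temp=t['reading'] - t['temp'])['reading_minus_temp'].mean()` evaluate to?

drop duplicate sensor (keep=last):
  status sensor  temp  reading
2     ok     s8     1      705
4   warn     s7    -1      623
5     ok     s6    12      324
6     ok     s3    -7       32
filter rows where temp < 1:
  status sensor  temp  reading
4   warn     s7    -1      623
6     ok     s3    -7       32
add column reading_minus_temp = t['reading'] - t['temp']:
  status sensor  temp  reading  reading_minus_temp
4   warn     s7    -1      623                 624
6     ok     s3    -7       32                  39

331.5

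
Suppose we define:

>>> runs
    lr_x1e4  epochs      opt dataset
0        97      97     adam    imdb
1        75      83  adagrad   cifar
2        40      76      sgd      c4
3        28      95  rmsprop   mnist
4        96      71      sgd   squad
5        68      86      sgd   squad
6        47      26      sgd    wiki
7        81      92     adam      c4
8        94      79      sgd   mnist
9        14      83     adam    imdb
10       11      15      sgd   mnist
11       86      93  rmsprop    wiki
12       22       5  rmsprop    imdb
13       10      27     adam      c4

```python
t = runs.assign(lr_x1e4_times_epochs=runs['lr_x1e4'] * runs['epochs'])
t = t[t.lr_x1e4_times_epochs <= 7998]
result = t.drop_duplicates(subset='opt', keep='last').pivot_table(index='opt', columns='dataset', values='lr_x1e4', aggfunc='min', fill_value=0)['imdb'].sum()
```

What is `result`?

22

add column lr_x1e4_times_epochs = runs['lr_x1e4'] * runs['epochs']:
    lr_x1e4  epochs      opt dataset  lr_x1e4_times_epochs
0        97      97     adam    imdb                  9409
1        75      83  adagrad   cifar                  6225
2        40      76      sgd      c4                  3040
3        28      95  rmsprop   mnist                  2660
4        96      71      sgd   squad                  6816
5        68      86      sgd   squad                  5848
6        47      26      sgd    wiki                  1222
7        81      92     adam      c4                  7452
8        94      79      sgd   mnist                  7426
9        14      83     adam    imdb                  1162
10       11      15      sgd   mnist                   165
11       86      93  rmsprop    wiki                  7998
12       22       5  rmsprop    imdb                   110
13       10      27     adam      c4                   270
filter rows where lr_x1e4_times_epochs <= 7998:
    lr_x1e4  epochs      opt dataset  lr_x1e4_times_epochs
1        75      83  adagrad   cifar                  6225
2        40      76      sgd      c4                  3040
3        28      95  rmsprop   mnist                  2660
4        96      71      sgd   squad                  6816
5        68      86      sgd   squad                  5848
6        47      26      sgd    wiki                  1222
7        81      92     adam      c4                  7452
8        94      79      sgd   mnist                  7426
9        14      83     adam    imdb                  1162
10       11      15      sgd   mnist                   165
11       86      93  rmsprop    wiki                  7998
12       22       5  rmsprop    imdb                   110
13       10      27     adam      c4                   270
drop duplicate opt (keep=last):
    lr_x1e4  epochs      opt dataset  lr_x1e4_times_epochs
1        75      83  adagrad   cifar                  6225
10       11      15      sgd   mnist                   165
12       22       5  rmsprop    imdb                   110
13       10      27     adam      c4                   270
pivot: rows=opt, cols=dataset, min(lr_x1e4):
dataset  c4  cifar  imdb  mnist
opt                            
adagrad   0     75     0      0
adam     10      0     0      0
rmsprop   0      0    22      0
sgd       0      0     0     11
Taking the sum of column 'imdb' gives 22.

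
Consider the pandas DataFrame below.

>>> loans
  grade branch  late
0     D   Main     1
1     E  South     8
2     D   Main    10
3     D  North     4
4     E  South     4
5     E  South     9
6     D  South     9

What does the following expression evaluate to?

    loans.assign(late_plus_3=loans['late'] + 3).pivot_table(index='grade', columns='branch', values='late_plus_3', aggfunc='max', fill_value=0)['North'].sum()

7

add column late_plus_3 = loans['late'] + 3:
  grade branch  late  late_plus_3
0     D   Main     1            4
1     E  South     8           11
2     D   Main    10           13
3     D  North     4            7
4     E  South     4            7
5     E  South     9           12
6     D  South     9           12
pivot: rows=grade, cols=branch, max(late_plus_3):
branch  Main  North  South
grade                     
D         13      7     12
E          0      0     12
Reading off the sum of column 'North', we get 7.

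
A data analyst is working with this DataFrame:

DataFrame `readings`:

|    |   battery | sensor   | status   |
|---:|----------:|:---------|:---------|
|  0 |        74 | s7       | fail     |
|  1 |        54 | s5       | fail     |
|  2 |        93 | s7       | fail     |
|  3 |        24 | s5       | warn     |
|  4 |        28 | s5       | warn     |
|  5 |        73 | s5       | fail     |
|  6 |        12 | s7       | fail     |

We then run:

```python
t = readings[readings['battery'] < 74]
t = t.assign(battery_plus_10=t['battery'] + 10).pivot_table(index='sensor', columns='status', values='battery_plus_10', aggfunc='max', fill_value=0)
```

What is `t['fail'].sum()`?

105

filter rows where battery < 74:
   battery sensor status
1       54     s5   fail
3       24     s5   warn
4       28     s5   warn
5       73     s5   fail
6       12     s7   fail
add column battery_plus_10 = t['battery'] + 10:
   battery sensor status  battery_plus_10
1       54     s5   fail               64
3       24     s5   warn               34
4       28     s5   warn               38
5       73     s5   fail               83
6       12     s7   fail               22
pivot: rows=sensor, cols=status, max(battery_plus_10):
status  fail  warn
sensor            
s5        83    38
s7        22     0
Taking the sum of column 'fail' gives 105.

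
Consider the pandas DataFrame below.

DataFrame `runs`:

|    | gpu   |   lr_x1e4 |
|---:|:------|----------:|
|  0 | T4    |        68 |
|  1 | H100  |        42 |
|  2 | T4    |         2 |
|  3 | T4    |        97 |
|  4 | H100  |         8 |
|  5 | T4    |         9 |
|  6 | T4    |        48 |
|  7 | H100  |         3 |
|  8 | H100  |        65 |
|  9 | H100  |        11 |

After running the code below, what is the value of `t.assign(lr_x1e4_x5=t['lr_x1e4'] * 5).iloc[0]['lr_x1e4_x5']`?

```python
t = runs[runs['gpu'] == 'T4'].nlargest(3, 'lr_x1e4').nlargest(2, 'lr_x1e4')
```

485

filter rows where gpu == 'T4':
  gpu  lr_x1e4
0  T4       68
2  T4        2
3  T4       97
5  T4        9
6  T4       48
take 3 rows with largest lr_x1e4:
  gpu  lr_x1e4
3  T4       97
0  T4       68
6  T4       48
take 2 rows with largest lr_x1e4:
  gpu  lr_x1e4
3  T4       97
0  T4       68
add column lr_x1e4_x5 = t['lr_x1e4'] * 5:
  gpu  lr_x1e4  lr_x1e4_x5
3  T4       97         485
0  T4       68         340
Then the value at position 0, column 'lr_x1e4_x5': 485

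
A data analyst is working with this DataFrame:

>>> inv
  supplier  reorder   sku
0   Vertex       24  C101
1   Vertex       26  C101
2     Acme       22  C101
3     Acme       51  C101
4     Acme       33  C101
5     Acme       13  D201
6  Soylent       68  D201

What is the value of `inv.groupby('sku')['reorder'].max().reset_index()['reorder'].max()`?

68

group by sku, max of reorder:
sku
C101    51
D201    68
Name: reorder, dtype: int64
reset_index():
    sku  reorder
0  C101       51
1  D201       68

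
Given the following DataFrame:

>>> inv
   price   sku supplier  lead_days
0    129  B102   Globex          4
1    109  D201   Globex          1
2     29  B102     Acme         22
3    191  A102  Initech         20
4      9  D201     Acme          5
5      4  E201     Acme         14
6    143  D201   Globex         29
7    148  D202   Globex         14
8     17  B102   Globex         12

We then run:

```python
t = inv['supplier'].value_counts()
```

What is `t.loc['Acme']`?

3

value_counts of supplier:
supplier
Globex     5
Acme       3
Initech    1
Name: count, dtype: int64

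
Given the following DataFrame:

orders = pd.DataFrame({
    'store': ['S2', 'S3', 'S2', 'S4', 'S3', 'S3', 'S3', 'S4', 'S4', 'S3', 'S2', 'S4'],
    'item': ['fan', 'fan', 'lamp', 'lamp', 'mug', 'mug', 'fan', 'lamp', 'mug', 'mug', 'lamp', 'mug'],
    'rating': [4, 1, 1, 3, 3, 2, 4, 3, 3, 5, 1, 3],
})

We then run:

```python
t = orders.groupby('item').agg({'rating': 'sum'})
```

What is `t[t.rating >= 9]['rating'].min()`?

9

group by item, sum of rating:
      rating
item        
fan        9
lamp       8
mug       16
filter rows where rating >= 9:
      rating
item        
fan        9
mug       16
min of column 'rating' → 9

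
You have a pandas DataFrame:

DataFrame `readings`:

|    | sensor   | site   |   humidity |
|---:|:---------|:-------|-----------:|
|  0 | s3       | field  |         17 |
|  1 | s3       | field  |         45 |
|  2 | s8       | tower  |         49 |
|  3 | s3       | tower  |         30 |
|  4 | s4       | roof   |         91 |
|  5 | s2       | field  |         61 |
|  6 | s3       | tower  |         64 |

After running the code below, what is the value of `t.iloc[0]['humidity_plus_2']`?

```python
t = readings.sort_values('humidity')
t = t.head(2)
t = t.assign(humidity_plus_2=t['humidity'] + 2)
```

sort by humidity:
  sensor   site  humidity
0     s3  field        17
3     s3  tower        30
1     s3  field        45
2     s8  tower        49
5     s2  field        61
6     s3  tower        64
4     s4   roof        91
take first 2 rows:
  sensor   site  humidity
0     s3  field        17
3     s3  tower        30
add column humidity_plus_2 = t['humidity'] + 2:
  sensor   site  humidity  humidity_plus_2
0     s3  field        17               19
3     s3  tower        30               32
Reading off the value at position 0, column 'humidity_plus_2', we get 19.

19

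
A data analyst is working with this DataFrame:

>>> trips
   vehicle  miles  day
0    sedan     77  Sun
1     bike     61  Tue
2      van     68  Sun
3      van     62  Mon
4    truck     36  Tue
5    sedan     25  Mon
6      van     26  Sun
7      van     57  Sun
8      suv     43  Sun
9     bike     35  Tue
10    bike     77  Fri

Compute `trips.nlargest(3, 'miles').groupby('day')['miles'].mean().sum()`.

149.5

take 3 rows with largest miles:
   vehicle  miles  day
0    sedan     77  Sun
10    bike     77  Fri
2      van     68  Sun
group by day, mean of miles:
day
Fri    77.0
Sun    72.5
Name: miles, dtype: float64
The sum of the resulting series is 149.5.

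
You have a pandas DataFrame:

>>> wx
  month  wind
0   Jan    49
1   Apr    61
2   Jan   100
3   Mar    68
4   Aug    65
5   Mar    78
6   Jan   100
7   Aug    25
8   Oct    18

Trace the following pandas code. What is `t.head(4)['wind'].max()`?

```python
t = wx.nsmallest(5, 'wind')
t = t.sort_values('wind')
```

take 5 rows with smallest wind:
  month  wind
8   Oct    18
7   Aug    25
0   Jan    49
1   Apr    61
4   Aug    65
sort by wind:
  month  wind
8   Oct    18
7   Aug    25
0   Jan    49
1   Apr    61
4   Aug    65
take first 4 rows:
  month  wind
8   Oct    18
7   Aug    25
0   Jan    49
1   Apr    61

61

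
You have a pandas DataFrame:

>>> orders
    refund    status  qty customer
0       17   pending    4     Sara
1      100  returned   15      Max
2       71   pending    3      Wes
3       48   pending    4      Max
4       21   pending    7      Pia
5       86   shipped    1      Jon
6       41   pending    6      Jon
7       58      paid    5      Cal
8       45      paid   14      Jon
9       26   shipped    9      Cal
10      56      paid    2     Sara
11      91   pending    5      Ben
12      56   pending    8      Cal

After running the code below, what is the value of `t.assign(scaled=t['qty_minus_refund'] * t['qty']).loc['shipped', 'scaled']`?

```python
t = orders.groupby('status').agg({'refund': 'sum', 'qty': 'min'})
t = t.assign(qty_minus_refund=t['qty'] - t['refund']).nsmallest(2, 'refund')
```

-111

group by status: sum(refund), min(qty):
          refund  qty
status               
paid         159    2
pending      345    3
returned     100   15
shipped      112    1
add column qty_minus_refund = t['qty'] - t['refund']:
          refund  qty  qty_minus_refund
status                                 
paid         159    2              -157
pending      345    3              -342
returned     100   15               -85
shipped      112    1              -111
take 2 rows with smallest refund:
          refund  qty  qty_minus_refund
status                                 
returned     100   15               -85
shipped      112    1              -111
add column scaled = t['qty_minus_refund'] * t['qty']:
          refund  qty  qty_minus_refund  scaled
status                                         
returned     100   15               -85   -1275
shipped      112    1              -111    -111
Taking the value at row 'shipped', column 'scaled' gives -111.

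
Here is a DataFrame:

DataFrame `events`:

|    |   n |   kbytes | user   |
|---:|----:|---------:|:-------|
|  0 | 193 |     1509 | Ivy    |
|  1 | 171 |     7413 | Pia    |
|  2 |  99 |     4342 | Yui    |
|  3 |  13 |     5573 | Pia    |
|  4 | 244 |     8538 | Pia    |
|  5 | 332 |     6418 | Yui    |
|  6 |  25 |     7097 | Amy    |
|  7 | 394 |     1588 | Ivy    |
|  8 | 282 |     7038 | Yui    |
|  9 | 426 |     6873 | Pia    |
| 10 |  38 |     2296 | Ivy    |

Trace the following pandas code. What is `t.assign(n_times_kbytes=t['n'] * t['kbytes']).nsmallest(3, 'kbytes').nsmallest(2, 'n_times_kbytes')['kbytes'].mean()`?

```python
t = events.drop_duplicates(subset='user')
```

drop duplicate user (keep=first):
     n  kbytes user
0  193    1509  Ivy
1  171    7413  Pia
2   99    4342  Yui
6   25    7097  Amy
add column n_times_kbytes = t['n'] * t['kbytes']:
     n  kbytes user  n_times_kbytes
0  193    1509  Ivy          291237
1  171    7413  Pia         1267623
2   99    4342  Yui          429858
6   25    7097  Amy          177425
take 3 rows with smallest kbytes:
     n  kbytes user  n_times_kbytes
0  193    1509  Ivy          291237
2   99    4342  Yui          429858
6   25    7097  Amy          177425
take 2 rows with smallest n_times_kbytes:
     n  kbytes user  n_times_kbytes
6   25    7097  Amy          177425
0  193    1509  Ivy          291237

4303.0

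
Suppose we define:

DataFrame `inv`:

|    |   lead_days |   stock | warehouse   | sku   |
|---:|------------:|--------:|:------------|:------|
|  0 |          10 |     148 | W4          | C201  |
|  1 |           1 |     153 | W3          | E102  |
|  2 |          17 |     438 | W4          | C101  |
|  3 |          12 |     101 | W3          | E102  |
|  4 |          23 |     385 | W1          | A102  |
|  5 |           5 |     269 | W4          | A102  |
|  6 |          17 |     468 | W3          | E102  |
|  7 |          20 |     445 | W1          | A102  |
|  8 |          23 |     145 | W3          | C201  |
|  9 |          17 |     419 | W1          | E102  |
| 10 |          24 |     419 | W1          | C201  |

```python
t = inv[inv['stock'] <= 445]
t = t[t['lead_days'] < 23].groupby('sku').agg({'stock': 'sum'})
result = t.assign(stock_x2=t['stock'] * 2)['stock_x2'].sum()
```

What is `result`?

3946

filter rows where stock <= 445:
    lead_days  stock warehouse   sku
0          10    148        W4  C201
1           1    153        W3  E102
2          17    438        W4  C101
3          12    101        W3  E102
4          23    385        W1  A102
5           5    269        W4  A102
7          20    445        W1  A102
8          23    145        W3  C201
9          17    419        W1  E102
10         24    419        W1  C201
filter rows where lead_days < 23:
   lead_days  stock warehouse   sku
0         10    148        W4  C201
1          1    153        W3  E102
2         17    438        W4  C101
3         12    101        W3  E102
5          5    269        W4  A102
7         20    445        W1  A102
9         17    419        W1  E102
group by sku, sum of stock:
      stock
sku        
A102    714
C101    438
C201    148
E102    673
add column stock_x2 = t['stock'] * 2:
      stock  stock_x2
sku                  
A102    714      1428
C101    438       876
C201    148       296
E102    673      1346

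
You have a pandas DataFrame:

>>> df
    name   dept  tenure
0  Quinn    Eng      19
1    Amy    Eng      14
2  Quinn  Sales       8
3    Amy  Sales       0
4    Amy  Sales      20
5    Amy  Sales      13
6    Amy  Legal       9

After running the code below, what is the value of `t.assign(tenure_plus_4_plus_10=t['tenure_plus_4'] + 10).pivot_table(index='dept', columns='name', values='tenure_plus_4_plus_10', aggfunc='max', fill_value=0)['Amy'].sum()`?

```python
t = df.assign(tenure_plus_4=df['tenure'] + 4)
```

85

add column tenure_plus_4 = df['tenure'] + 4:
    name   dept  tenure  tenure_plus_4
0  Quinn    Eng      19             23
1    Amy    Eng      14             18
2  Quinn  Sales       8             12
3    Amy  Sales       0              4
4    Amy  Sales      20             24
5    Amy  Sales      13             17
6    Amy  Legal       9             13
add column tenure_plus_4_plus_10 = t['tenure_plus_4'] + 10:
    name   dept  tenure  tenure_plus_4  tenure_plus_4_plus_10
0  Quinn    Eng      19             23                     33
1    Amy    Eng      14             18                     28
2  Quinn  Sales       8             12                     22
3    Amy  Sales       0              4                     14
4    Amy  Sales      20             24                     34
5    Amy  Sales      13             17                     27
6    Amy  Legal       9             13                     23
pivot: rows=dept, cols=name, max(tenure_plus_4_plus_10):
name   Amy  Quinn
dept             
Eng     28     33
Legal   23      0
Sales   34     22
So sum() = 85.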